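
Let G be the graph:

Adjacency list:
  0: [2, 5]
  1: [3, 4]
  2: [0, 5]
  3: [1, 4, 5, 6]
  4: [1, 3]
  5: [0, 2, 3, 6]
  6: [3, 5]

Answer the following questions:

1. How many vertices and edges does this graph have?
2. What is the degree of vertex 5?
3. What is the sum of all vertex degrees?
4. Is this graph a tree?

Count: 7 vertices, 9 edges.
Vertex 5 has neighbors [0, 2, 3, 6], degree = 4.
Handshaking lemma: 2 * 9 = 18.
A tree on 7 vertices has 6 edges. This graph has 9 edges (3 extra). Not a tree.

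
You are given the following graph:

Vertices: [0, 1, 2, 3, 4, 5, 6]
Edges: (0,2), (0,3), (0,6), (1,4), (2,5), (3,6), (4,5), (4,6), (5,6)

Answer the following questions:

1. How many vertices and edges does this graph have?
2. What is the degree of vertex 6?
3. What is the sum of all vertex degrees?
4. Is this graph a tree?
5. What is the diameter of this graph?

Count: 7 vertices, 9 edges.
Vertex 6 has neighbors [0, 3, 4, 5], degree = 4.
Handshaking lemma: 2 * 9 = 18.
A tree on 7 vertices has 6 edges. This graph has 9 edges (3 extra). Not a tree.
Diameter (longest shortest path) = 3.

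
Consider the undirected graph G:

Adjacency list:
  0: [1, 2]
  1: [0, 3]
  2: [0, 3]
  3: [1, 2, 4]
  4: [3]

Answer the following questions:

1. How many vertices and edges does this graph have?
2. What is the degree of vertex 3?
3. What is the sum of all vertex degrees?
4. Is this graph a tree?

Count: 5 vertices, 5 edges.
Vertex 3 has neighbors [1, 2, 4], degree = 3.
Handshaking lemma: 2 * 5 = 10.
A tree on 5 vertices has 4 edges. This graph has 5 edges (1 extra). Not a tree.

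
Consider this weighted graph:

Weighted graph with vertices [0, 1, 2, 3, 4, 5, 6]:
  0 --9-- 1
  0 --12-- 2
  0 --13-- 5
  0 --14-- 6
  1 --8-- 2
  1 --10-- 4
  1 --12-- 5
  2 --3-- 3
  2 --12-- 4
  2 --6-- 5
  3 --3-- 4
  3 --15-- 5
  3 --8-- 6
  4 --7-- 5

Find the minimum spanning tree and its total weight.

Applying Kruskal's algorithm (sort edges by weight, add if no cycle):
  Add (2,3) w=3
  Add (3,4) w=3
  Add (2,5) w=6
  Skip (4,5) w=7 (creates cycle)
  Add (1,2) w=8
  Add (3,6) w=8
  Add (0,1) w=9
  Skip (1,4) w=10 (creates cycle)
  Skip (0,2) w=12 (creates cycle)
  Skip (1,5) w=12 (creates cycle)
  Skip (2,4) w=12 (creates cycle)
  Skip (0,5) w=13 (creates cycle)
  Skip (0,6) w=14 (creates cycle)
  Skip (3,5) w=15 (creates cycle)
MST weight = 37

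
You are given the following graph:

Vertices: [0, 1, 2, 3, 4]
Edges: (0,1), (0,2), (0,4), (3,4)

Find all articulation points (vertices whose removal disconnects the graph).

An articulation point is a vertex whose removal disconnects the graph.
Articulation points: [0, 4]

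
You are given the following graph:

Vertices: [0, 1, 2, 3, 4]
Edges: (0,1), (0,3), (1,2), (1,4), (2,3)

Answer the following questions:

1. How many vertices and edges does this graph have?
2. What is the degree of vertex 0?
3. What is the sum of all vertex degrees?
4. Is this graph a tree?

Count: 5 vertices, 5 edges.
Vertex 0 has neighbors [1, 3], degree = 2.
Handshaking lemma: 2 * 5 = 10.
A tree on 5 vertices has 4 edges. This graph has 5 edges (1 extra). Not a tree.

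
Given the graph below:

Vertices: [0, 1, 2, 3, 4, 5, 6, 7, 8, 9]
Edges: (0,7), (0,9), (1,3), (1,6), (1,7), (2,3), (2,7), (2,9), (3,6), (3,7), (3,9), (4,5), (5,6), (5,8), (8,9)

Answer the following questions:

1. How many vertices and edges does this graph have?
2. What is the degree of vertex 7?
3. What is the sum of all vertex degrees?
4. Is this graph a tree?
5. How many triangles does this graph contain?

Count: 10 vertices, 15 edges.
Vertex 7 has neighbors [0, 1, 2, 3], degree = 4.
Handshaking lemma: 2 * 15 = 30.
A tree on 10 vertices has 9 edges. This graph has 15 edges (6 extra). Not a tree.
Number of triangles = 4.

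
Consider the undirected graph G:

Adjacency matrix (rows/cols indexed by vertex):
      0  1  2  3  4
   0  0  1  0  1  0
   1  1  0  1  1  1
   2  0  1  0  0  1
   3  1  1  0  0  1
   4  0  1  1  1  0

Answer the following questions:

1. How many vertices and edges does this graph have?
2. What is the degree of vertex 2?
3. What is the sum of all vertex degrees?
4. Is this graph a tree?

Count: 5 vertices, 7 edges.
Vertex 2 has neighbors [1, 4], degree = 2.
Handshaking lemma: 2 * 7 = 14.
A tree on 5 vertices has 4 edges. This graph has 7 edges (3 extra). Not a tree.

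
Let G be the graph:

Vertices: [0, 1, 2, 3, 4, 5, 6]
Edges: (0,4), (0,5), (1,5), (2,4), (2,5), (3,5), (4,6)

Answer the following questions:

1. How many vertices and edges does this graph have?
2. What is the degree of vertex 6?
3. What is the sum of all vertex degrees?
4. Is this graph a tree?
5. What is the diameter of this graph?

Count: 7 vertices, 7 edges.
Vertex 6 has neighbors [4], degree = 1.
Handshaking lemma: 2 * 7 = 14.
A tree on 7 vertices has 6 edges. This graph has 7 edges (1 extra). Not a tree.
Diameter (longest shortest path) = 4.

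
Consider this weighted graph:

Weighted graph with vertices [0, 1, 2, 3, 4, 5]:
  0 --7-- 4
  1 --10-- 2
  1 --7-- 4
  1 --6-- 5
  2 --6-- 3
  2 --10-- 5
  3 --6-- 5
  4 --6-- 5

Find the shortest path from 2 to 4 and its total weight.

Using Dijkstra's algorithm from vertex 2:
Shortest path: 2 -> 5 -> 4
Total weight: 10 + 6 = 16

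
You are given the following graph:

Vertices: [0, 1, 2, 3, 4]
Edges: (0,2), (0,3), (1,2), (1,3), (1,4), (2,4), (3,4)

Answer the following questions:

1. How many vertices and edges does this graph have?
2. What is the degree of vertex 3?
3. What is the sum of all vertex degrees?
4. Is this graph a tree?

Count: 5 vertices, 7 edges.
Vertex 3 has neighbors [0, 1, 4], degree = 3.
Handshaking lemma: 2 * 7 = 14.
A tree on 5 vertices has 4 edges. This graph has 7 edges (3 extra). Not a tree.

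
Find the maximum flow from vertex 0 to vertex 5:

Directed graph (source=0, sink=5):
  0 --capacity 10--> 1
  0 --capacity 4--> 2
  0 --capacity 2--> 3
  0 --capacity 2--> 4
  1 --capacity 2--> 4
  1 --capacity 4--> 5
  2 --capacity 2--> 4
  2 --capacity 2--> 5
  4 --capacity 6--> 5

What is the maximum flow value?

Computing max flow:
  Flow on (0->1): 6/10
  Flow on (0->2): 4/4
  Flow on (0->4): 2/2
  Flow on (1->4): 2/2
  Flow on (1->5): 4/4
  Flow on (2->4): 2/2
  Flow on (2->5): 2/2
  Flow on (4->5): 6/6
Maximum flow = 12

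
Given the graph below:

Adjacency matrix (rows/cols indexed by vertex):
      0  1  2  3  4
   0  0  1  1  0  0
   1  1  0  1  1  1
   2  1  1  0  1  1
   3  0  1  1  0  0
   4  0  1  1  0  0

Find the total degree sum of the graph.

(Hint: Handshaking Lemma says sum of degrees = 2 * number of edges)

Count edges: 7 edges.
By Handshaking Lemma: sum of degrees = 2 * 7 = 14.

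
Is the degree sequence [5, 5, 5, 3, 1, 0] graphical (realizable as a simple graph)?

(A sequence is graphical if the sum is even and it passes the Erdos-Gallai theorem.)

Sum of degrees = 19. Sum is odd, so the sequence is NOT graphical.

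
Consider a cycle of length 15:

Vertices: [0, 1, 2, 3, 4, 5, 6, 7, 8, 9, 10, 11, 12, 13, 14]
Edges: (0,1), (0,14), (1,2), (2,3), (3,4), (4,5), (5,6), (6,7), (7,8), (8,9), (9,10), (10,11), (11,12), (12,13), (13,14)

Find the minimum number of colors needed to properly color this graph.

This is an odd cycle (C_15). Odd cycles are not bipartite (any 2-coloring forces two adjacent vertices to match), and 3 colors suffice.
Chromatic number = 3.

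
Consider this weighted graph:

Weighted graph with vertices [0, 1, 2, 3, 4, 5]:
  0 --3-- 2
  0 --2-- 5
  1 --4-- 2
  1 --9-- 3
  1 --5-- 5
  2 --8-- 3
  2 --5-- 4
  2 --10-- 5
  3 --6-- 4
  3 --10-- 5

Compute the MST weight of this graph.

Applying Kruskal's algorithm (sort edges by weight, add if no cycle):
  Add (0,5) w=2
  Add (0,2) w=3
  Add (1,2) w=4
  Skip (1,5) w=5 (creates cycle)
  Add (2,4) w=5
  Add (3,4) w=6
  Skip (2,3) w=8 (creates cycle)
  Skip (1,3) w=9 (creates cycle)
  Skip (2,5) w=10 (creates cycle)
  Skip (3,5) w=10 (creates cycle)
MST weight = 20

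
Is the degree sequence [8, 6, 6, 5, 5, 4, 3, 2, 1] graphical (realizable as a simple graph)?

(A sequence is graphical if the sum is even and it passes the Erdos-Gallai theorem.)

Sum of degrees = 40. Sum is even and passes Erdos-Gallai. The sequence IS graphical.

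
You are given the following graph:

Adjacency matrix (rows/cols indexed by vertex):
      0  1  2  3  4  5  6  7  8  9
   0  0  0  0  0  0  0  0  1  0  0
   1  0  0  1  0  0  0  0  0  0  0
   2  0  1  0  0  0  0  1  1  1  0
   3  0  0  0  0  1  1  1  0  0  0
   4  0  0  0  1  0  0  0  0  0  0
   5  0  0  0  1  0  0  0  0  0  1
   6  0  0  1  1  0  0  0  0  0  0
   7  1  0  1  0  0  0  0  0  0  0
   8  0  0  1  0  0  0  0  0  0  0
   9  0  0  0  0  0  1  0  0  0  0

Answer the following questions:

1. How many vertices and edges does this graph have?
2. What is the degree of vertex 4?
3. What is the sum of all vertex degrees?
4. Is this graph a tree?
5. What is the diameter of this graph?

Count: 10 vertices, 9 edges.
Vertex 4 has neighbors [3], degree = 1.
Handshaking lemma: 2 * 9 = 18.
A graph is a tree iff it is connected and has exactly n-1 edges. This graph is connected (all 10 vertices in one component) and has 10-1 = 9 edges. It is a tree.
Diameter (longest shortest path) = 6.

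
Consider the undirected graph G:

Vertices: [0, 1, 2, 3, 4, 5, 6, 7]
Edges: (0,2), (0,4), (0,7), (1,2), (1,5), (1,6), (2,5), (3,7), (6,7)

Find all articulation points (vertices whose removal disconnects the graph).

An articulation point is a vertex whose removal disconnects the graph.
Articulation points: [0, 7]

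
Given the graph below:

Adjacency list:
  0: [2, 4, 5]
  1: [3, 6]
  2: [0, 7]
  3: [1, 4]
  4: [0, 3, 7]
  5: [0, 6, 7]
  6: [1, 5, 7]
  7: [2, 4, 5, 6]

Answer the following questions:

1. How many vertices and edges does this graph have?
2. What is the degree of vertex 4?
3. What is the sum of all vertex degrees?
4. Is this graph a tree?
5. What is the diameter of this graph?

Count: 8 vertices, 11 edges.
Vertex 4 has neighbors [0, 3, 7], degree = 3.
Handshaking lemma: 2 * 11 = 22.
A tree on 8 vertices has 7 edges. This graph has 11 edges (4 extra). Not a tree.
Diameter (longest shortest path) = 3.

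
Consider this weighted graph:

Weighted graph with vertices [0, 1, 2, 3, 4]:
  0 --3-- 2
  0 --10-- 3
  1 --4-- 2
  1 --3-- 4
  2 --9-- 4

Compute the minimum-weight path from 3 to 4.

Using Dijkstra's algorithm from vertex 3:
Shortest path: 3 -> 0 -> 2 -> 1 -> 4
Total weight: 10 + 3 + 4 + 3 = 20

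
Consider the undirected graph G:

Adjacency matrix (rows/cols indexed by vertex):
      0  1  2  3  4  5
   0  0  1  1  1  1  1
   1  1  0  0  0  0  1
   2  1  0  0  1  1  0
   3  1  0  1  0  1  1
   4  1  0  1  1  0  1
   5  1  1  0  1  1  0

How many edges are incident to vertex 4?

Vertex 4 has neighbors [0, 2, 3, 5], so deg(4) = 4.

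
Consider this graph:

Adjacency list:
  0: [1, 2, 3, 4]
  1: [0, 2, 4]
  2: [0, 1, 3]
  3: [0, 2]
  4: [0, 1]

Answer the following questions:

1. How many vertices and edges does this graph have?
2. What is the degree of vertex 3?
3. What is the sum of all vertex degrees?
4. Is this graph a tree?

Count: 5 vertices, 7 edges.
Vertex 3 has neighbors [0, 2], degree = 2.
Handshaking lemma: 2 * 7 = 14.
A tree on 5 vertices has 4 edges. This graph has 7 edges (3 extra). Not a tree.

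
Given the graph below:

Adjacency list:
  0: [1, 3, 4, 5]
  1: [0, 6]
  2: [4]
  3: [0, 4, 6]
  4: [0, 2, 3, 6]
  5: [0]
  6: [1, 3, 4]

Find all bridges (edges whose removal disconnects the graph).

A bridge is an edge whose removal increases the number of connected components.
Bridges found: (0,5), (2,4)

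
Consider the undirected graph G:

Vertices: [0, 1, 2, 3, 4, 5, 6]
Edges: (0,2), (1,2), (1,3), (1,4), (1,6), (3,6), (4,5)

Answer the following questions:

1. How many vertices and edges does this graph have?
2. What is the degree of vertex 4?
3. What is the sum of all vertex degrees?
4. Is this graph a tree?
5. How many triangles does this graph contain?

Count: 7 vertices, 7 edges.
Vertex 4 has neighbors [1, 5], degree = 2.
Handshaking lemma: 2 * 7 = 14.
A tree on 7 vertices has 6 edges. This graph has 7 edges (1 extra). Not a tree.
Number of triangles = 1.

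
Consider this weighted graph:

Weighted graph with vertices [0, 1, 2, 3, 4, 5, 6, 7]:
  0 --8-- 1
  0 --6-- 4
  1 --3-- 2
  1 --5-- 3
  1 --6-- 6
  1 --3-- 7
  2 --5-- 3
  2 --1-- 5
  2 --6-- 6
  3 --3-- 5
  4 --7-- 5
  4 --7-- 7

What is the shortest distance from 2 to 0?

Using Dijkstra's algorithm from vertex 2:
Shortest path: 2 -> 1 -> 0
Total weight: 3 + 8 = 11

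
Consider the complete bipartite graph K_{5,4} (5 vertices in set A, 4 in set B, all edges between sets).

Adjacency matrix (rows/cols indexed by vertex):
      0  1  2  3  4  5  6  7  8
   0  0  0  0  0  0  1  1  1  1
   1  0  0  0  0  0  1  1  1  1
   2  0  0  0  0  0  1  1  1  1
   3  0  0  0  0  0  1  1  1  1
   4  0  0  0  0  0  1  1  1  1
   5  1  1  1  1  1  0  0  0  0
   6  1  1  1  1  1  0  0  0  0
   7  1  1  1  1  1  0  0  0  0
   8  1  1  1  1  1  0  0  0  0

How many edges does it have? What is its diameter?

K_{5,4} has 5 * 4 = 20 edges.
Any vertex reaches any opposite-side vertex in 1 step; same-side vertices reach in 2 steps via any opposite-side vertex.
Diameter = 2.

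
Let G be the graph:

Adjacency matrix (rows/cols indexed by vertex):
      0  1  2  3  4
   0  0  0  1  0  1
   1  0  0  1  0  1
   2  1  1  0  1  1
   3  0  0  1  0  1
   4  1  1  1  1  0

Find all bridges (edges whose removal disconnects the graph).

No bridges found. The graph is 2-edge-connected (no single edge removal disconnects it).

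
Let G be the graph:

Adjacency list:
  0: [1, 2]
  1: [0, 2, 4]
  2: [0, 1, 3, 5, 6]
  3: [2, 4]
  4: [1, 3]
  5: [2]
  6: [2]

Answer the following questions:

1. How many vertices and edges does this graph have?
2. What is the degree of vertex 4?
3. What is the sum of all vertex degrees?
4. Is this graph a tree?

Count: 7 vertices, 8 edges.
Vertex 4 has neighbors [1, 3], degree = 2.
Handshaking lemma: 2 * 8 = 16.
A tree on 7 vertices has 6 edges. This graph has 8 edges (2 extra). Not a tree.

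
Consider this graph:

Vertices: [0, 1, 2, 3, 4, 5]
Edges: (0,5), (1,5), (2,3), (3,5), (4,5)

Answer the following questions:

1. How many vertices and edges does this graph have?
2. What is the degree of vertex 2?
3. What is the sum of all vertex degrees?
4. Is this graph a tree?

Count: 6 vertices, 5 edges.
Vertex 2 has neighbors [3], degree = 1.
Handshaking lemma: 2 * 5 = 10.
A graph is a tree iff it is connected and has exactly n-1 edges. This graph is connected (all 6 vertices in one component) and has 6-1 = 5 edges. It is a tree.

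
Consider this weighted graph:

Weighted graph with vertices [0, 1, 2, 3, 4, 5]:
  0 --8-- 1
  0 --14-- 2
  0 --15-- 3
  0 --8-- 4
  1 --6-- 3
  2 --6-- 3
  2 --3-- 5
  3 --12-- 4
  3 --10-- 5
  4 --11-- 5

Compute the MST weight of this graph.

Applying Kruskal's algorithm (sort edges by weight, add if no cycle):
  Add (2,5) w=3
  Add (1,3) w=6
  Add (2,3) w=6
  Add (0,4) w=8
  Add (0,1) w=8
  Skip (3,5) w=10 (creates cycle)
  Skip (4,5) w=11 (creates cycle)
  Skip (3,4) w=12 (creates cycle)
  Skip (0,2) w=14 (creates cycle)
  Skip (0,3) w=15 (creates cycle)
MST weight = 31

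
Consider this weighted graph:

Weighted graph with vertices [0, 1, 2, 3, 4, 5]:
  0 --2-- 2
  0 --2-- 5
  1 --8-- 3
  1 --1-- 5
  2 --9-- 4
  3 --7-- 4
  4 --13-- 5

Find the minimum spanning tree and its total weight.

Applying Kruskal's algorithm (sort edges by weight, add if no cycle):
  Add (1,5) w=1
  Add (0,5) w=2
  Add (0,2) w=2
  Add (3,4) w=7
  Add (1,3) w=8
  Skip (2,4) w=9 (creates cycle)
  Skip (4,5) w=13 (creates cycle)
MST weight = 20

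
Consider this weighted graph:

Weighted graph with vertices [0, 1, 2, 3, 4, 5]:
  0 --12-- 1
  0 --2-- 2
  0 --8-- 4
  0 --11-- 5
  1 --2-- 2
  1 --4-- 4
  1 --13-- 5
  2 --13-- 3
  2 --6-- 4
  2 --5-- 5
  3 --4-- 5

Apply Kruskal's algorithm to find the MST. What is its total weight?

Applying Kruskal's algorithm (sort edges by weight, add if no cycle):
  Add (0,2) w=2
  Add (1,2) w=2
  Add (1,4) w=4
  Add (3,5) w=4
  Add (2,5) w=5
  Skip (2,4) w=6 (creates cycle)
  Skip (0,4) w=8 (creates cycle)
  Skip (0,5) w=11 (creates cycle)
  Skip (0,1) w=12 (creates cycle)
  Skip (1,5) w=13 (creates cycle)
  Skip (2,3) w=13 (creates cycle)
MST weight = 17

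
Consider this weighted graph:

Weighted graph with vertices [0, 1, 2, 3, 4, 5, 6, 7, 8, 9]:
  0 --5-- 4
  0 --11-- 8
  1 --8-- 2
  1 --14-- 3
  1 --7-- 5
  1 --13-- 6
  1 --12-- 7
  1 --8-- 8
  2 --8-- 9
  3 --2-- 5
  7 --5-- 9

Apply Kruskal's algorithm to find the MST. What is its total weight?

Applying Kruskal's algorithm (sort edges by weight, add if no cycle):
  Add (3,5) w=2
  Add (0,4) w=5
  Add (7,9) w=5
  Add (1,5) w=7
  Add (1,8) w=8
  Add (1,2) w=8
  Add (2,9) w=8
  Add (0,8) w=11
  Skip (1,7) w=12 (creates cycle)
  Add (1,6) w=13
  Skip (1,3) w=14 (creates cycle)
MST weight = 67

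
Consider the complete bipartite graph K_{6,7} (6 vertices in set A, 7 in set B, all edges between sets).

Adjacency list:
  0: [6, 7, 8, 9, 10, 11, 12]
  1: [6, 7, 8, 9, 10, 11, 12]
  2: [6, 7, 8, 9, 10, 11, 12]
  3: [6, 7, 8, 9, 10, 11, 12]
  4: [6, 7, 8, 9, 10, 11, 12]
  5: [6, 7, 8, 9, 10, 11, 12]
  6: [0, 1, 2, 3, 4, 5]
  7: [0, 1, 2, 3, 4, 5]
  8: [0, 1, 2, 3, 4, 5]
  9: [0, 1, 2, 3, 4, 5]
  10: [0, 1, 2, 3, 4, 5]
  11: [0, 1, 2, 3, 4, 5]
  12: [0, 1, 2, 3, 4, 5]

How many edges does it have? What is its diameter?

K_{6,7} has 6 * 7 = 42 edges.
Any vertex reaches any opposite-side vertex in 1 step; same-side vertices reach in 2 steps via any opposite-side vertex.
Diameter = 2.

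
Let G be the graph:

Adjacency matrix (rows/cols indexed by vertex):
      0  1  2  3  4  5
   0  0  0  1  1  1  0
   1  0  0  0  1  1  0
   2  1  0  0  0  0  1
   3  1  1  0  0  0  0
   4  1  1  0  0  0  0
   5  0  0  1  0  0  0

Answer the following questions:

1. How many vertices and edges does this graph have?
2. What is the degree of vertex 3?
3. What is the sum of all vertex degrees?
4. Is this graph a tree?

Count: 6 vertices, 6 edges.
Vertex 3 has neighbors [0, 1], degree = 2.
Handshaking lemma: 2 * 6 = 12.
A tree on 6 vertices has 5 edges. This graph has 6 edges (1 extra). Not a tree.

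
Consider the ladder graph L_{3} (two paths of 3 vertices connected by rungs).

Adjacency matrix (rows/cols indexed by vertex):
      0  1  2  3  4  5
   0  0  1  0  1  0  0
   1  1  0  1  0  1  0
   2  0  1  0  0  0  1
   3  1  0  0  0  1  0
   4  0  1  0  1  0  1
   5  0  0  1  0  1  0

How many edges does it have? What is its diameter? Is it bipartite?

Ladder graph L_{3}: 3 rungs + 2 * (3-1) path edges = 3 + 4 = 7 edges.
Diameter = 3.
Ladder graphs are bipartite (alternating coloring along each path).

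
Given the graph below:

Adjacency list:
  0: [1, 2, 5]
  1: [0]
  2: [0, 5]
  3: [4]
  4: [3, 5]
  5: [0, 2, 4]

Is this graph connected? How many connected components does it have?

Checking connectivity: the graph has 1 connected component(s).
All vertices are reachable from each other. The graph IS connected.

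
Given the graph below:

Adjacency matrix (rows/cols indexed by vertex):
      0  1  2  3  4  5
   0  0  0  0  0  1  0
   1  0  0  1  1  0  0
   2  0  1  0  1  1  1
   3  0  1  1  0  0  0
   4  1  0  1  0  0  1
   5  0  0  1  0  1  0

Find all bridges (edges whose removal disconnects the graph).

A bridge is an edge whose removal increases the number of connected components.
Bridges found: (0,4)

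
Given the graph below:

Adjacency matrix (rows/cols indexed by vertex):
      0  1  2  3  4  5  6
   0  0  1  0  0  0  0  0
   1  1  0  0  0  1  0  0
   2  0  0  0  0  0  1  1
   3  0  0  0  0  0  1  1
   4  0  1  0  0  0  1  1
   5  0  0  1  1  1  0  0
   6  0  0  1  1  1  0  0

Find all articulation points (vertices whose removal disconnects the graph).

An articulation point is a vertex whose removal disconnects the graph.
Articulation points: [1, 4]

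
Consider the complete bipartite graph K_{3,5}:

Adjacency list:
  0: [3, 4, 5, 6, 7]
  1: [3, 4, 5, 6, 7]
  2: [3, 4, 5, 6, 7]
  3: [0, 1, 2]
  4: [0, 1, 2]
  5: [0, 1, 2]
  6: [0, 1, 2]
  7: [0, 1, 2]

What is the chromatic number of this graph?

K_{3,5} is bipartite: vertices split into two independent sets of size 3 and 5.
Color one set 0, the other 1. No adjacent vertices share a color.
Chromatic number = 2.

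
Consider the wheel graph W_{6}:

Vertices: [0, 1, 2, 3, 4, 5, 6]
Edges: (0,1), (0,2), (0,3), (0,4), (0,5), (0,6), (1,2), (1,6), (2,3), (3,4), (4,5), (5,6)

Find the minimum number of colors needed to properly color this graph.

W_{6} = C_{6} plus a hub adjacent to every cycle vertex.
The outer cycle needs 2 colors (even cycle); the hub is adjacent to all of them so needs a fresh color.
Chromatic number = 2 + 1 = 3.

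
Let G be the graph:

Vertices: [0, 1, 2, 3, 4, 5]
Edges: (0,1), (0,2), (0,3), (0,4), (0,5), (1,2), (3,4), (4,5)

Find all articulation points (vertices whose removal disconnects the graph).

An articulation point is a vertex whose removal disconnects the graph.
Articulation points: [0]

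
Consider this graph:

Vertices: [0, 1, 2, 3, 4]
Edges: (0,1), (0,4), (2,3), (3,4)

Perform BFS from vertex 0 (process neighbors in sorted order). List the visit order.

BFS from vertex 0 (neighbors processed in ascending order):
Visit order: 0, 1, 4, 3, 2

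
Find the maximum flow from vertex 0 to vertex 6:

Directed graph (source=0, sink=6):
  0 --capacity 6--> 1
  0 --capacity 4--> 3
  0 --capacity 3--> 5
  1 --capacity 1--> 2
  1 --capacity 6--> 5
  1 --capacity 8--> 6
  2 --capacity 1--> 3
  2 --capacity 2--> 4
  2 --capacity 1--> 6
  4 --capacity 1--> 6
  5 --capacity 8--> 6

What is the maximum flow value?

Computing max flow:
  Flow on (0->1): 6/6
  Flow on (0->5): 3/3
  Flow on (1->6): 6/8
  Flow on (5->6): 3/8
Maximum flow = 9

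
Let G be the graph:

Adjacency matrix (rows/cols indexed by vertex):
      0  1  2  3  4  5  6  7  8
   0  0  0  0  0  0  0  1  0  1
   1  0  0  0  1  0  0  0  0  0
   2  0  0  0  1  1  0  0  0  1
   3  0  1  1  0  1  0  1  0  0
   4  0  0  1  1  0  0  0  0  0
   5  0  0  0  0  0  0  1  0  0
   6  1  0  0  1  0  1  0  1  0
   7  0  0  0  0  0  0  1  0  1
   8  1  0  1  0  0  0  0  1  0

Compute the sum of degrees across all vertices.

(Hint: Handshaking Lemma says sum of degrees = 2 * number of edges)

Count edges: 11 edges.
By Handshaking Lemma: sum of degrees = 2 * 11 = 22.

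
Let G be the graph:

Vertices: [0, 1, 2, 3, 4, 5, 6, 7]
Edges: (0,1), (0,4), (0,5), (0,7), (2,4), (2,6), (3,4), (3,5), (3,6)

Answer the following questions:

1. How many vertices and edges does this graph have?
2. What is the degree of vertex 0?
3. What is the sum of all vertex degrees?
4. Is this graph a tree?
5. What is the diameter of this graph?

Count: 8 vertices, 9 edges.
Vertex 0 has neighbors [1, 4, 5, 7], degree = 4.
Handshaking lemma: 2 * 9 = 18.
A tree on 8 vertices has 7 edges. This graph has 9 edges (2 extra). Not a tree.
Diameter (longest shortest path) = 4.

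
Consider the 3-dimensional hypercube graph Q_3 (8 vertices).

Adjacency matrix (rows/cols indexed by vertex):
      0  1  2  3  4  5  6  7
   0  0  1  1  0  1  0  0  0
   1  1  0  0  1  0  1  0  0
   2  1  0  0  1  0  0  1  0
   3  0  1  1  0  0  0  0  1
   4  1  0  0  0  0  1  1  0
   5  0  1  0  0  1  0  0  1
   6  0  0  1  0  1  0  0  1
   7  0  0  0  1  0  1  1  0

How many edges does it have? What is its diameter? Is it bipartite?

The 3-dimensional hypercube Q_3 has 8 vertices and each vertex has degree 3.
Total edges = 8 * 3 / 2 = 12.
Diameter = 3 (max Hamming distance between binary labels).
Hypercubes are bipartite (partition by parity of binary representation).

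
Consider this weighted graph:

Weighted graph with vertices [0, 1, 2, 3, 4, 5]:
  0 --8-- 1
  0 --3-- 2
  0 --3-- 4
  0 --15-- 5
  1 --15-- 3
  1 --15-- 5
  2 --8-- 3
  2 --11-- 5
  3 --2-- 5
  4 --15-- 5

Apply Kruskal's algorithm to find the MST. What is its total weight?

Applying Kruskal's algorithm (sort edges by weight, add if no cycle):
  Add (3,5) w=2
  Add (0,2) w=3
  Add (0,4) w=3
  Add (0,1) w=8
  Add (2,3) w=8
  Skip (2,5) w=11 (creates cycle)
  Skip (0,5) w=15 (creates cycle)
  Skip (1,3) w=15 (creates cycle)
  Skip (1,5) w=15 (creates cycle)
  Skip (4,5) w=15 (creates cycle)
MST weight = 24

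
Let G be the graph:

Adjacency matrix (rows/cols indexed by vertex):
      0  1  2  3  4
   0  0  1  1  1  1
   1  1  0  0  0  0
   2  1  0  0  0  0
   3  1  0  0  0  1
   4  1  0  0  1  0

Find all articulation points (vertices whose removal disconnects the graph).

An articulation point is a vertex whose removal disconnects the graph.
Articulation points: [0]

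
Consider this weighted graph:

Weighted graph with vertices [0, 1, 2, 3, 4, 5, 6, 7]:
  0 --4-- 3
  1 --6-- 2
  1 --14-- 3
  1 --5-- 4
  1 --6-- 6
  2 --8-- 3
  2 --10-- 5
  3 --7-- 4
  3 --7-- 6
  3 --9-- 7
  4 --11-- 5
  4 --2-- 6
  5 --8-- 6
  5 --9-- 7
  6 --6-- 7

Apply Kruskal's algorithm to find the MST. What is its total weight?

Applying Kruskal's algorithm (sort edges by weight, add if no cycle):
  Add (4,6) w=2
  Add (0,3) w=4
  Add (1,4) w=5
  Skip (1,6) w=6 (creates cycle)
  Add (1,2) w=6
  Add (6,7) w=6
  Add (3,6) w=7
  Skip (3,4) w=7 (creates cycle)
  Skip (2,3) w=8 (creates cycle)
  Add (5,6) w=8
  Skip (3,7) w=9 (creates cycle)
  Skip (5,7) w=9 (creates cycle)
  Skip (2,5) w=10 (creates cycle)
  Skip (4,5) w=11 (creates cycle)
  Skip (1,3) w=14 (creates cycle)
MST weight = 38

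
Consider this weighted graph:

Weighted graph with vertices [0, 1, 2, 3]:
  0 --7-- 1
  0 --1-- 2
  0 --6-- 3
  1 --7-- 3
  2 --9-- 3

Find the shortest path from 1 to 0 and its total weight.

Using Dijkstra's algorithm from vertex 1:
Shortest path: 1 -> 0
Total weight: 7 = 7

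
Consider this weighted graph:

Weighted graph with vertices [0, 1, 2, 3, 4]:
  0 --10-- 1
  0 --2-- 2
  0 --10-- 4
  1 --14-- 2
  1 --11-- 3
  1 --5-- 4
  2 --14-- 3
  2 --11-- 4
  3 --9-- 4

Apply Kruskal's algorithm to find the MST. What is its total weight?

Applying Kruskal's algorithm (sort edges by weight, add if no cycle):
  Add (0,2) w=2
  Add (1,4) w=5
  Add (3,4) w=9
  Add (0,1) w=10
  Skip (0,4) w=10 (creates cycle)
  Skip (1,3) w=11 (creates cycle)
  Skip (2,4) w=11 (creates cycle)
  Skip (1,2) w=14 (creates cycle)
  Skip (2,3) w=14 (creates cycle)
MST weight = 26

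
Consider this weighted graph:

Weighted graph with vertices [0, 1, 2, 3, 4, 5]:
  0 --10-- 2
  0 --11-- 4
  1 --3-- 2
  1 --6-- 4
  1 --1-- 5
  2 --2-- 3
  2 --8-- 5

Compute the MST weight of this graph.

Applying Kruskal's algorithm (sort edges by weight, add if no cycle):
  Add (1,5) w=1
  Add (2,3) w=2
  Add (1,2) w=3
  Add (1,4) w=6
  Skip (2,5) w=8 (creates cycle)
  Add (0,2) w=10
  Skip (0,4) w=11 (creates cycle)
MST weight = 22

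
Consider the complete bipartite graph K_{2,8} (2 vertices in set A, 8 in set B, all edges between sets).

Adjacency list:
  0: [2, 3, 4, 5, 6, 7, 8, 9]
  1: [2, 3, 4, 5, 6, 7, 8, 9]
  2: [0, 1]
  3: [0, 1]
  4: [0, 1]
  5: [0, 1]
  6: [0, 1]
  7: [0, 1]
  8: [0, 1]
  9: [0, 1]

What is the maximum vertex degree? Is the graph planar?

Set-A vertices have degree 8; set-B vertices have degree 2. Maximum degree = max(2,8) = 8.
min(2,8) <= 2, so K_{2,8} avoids a K_{3,3} subdivision and is planar.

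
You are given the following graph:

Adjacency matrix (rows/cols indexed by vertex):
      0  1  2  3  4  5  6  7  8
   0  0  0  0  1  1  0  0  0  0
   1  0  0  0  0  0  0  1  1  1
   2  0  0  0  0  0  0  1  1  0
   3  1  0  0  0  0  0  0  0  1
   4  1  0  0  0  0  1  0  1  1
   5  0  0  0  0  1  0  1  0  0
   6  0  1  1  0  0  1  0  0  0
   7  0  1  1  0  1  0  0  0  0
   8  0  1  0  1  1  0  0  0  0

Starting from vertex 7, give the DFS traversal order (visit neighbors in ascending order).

DFS from vertex 7 (neighbors processed in ascending order):
Visit order: 7, 1, 6, 2, 5, 4, 0, 3, 8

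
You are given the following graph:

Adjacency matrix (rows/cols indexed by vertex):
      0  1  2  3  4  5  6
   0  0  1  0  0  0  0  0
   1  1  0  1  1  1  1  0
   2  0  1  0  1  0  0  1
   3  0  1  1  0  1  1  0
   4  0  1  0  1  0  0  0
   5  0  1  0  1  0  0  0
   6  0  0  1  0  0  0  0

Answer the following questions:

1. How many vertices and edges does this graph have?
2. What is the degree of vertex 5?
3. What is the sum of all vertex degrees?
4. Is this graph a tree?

Count: 7 vertices, 9 edges.
Vertex 5 has neighbors [1, 3], degree = 2.
Handshaking lemma: 2 * 9 = 18.
A tree on 7 vertices has 6 edges. This graph has 9 edges (3 extra). Not a tree.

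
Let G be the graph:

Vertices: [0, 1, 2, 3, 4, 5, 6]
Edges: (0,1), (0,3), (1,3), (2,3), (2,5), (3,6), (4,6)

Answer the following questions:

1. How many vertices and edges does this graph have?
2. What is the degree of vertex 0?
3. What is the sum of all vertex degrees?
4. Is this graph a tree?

Count: 7 vertices, 7 edges.
Vertex 0 has neighbors [1, 3], degree = 2.
Handshaking lemma: 2 * 7 = 14.
A tree on 7 vertices has 6 edges. This graph has 7 edges (1 extra). Not a tree.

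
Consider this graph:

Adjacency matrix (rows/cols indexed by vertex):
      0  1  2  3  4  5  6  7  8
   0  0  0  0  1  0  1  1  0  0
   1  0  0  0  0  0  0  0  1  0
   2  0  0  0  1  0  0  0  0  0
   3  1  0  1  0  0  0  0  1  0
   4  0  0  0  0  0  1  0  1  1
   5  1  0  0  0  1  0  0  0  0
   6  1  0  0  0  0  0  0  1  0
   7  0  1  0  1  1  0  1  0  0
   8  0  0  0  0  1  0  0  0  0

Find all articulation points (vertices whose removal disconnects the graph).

An articulation point is a vertex whose removal disconnects the graph.
Articulation points: [3, 4, 7]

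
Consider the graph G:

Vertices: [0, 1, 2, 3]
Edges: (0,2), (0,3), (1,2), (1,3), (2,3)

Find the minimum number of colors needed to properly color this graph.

The graph has a maximum clique of size 3 (lower bound on chromatic number).
A valid 3-coloring: {0: 2, 1: 2, 2: 0, 3: 1}.
Chromatic number = 3.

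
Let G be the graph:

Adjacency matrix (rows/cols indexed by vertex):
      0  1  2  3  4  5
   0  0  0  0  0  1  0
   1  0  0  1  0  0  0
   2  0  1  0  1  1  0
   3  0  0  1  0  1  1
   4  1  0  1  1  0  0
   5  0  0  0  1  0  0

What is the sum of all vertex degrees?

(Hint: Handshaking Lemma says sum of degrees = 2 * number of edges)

Count edges: 6 edges.
By Handshaking Lemma: sum of degrees = 2 * 6 = 12.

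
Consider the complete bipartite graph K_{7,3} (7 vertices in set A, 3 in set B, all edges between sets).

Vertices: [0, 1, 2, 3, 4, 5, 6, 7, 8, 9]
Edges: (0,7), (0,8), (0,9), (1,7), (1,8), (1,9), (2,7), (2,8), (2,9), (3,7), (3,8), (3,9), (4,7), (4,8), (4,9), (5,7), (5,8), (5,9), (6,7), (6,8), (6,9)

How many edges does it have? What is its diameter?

K_{7,3} has 7 * 3 = 21 edges.
Any vertex reaches any opposite-side vertex in 1 step; same-side vertices reach in 2 steps via any opposite-side vertex.
Diameter = 2.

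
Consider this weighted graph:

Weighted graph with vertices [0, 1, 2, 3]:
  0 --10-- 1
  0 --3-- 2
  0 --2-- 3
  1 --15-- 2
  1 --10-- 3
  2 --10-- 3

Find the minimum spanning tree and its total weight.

Applying Kruskal's algorithm (sort edges by weight, add if no cycle):
  Add (0,3) w=2
  Add (0,2) w=3
  Add (0,1) w=10
  Skip (1,3) w=10 (creates cycle)
  Skip (2,3) w=10 (creates cycle)
  Skip (1,2) w=15 (creates cycle)
MST weight = 15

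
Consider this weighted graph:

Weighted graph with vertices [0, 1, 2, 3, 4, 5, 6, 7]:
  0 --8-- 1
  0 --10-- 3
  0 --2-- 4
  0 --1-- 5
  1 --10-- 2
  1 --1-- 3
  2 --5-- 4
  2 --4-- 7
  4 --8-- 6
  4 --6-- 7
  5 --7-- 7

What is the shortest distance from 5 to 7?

Using Dijkstra's algorithm from vertex 5:
Shortest path: 5 -> 7
Total weight: 7 = 7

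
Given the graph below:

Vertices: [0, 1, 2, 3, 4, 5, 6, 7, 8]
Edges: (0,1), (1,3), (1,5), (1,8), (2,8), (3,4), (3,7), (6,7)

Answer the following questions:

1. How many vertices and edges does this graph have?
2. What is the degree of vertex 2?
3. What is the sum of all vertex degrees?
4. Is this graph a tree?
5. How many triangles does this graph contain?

Count: 9 vertices, 8 edges.
Vertex 2 has neighbors [8], degree = 1.
Handshaking lemma: 2 * 8 = 16.
A graph is a tree iff it is connected and has exactly n-1 edges. This graph is connected (all 9 vertices in one component) and has 9-1 = 8 edges. It is a tree.
Number of triangles = 0.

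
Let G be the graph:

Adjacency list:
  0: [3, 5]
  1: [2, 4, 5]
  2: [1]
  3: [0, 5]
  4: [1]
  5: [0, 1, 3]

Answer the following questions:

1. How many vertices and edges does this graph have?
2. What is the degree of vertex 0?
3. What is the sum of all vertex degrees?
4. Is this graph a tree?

Count: 6 vertices, 6 edges.
Vertex 0 has neighbors [3, 5], degree = 2.
Handshaking lemma: 2 * 6 = 12.
A tree on 6 vertices has 5 edges. This graph has 6 edges (1 extra). Not a tree.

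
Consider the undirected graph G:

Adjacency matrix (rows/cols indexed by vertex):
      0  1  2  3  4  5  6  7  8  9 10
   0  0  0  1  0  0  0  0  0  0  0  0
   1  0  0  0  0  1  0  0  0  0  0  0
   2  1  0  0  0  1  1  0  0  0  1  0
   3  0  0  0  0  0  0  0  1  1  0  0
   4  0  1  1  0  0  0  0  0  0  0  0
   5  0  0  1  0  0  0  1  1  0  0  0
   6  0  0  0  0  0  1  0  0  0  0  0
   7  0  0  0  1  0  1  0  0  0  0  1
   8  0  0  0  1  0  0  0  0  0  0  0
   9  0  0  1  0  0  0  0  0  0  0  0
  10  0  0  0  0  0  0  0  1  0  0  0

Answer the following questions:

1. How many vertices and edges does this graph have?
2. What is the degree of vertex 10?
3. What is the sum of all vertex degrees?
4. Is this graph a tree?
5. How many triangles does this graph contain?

Count: 11 vertices, 10 edges.
Vertex 10 has neighbors [7], degree = 1.
Handshaking lemma: 2 * 10 = 20.
A graph is a tree iff it is connected and has exactly n-1 edges. This graph is connected (all 11 vertices in one component) and has 11-1 = 10 edges. It is a tree.
Number of triangles = 0.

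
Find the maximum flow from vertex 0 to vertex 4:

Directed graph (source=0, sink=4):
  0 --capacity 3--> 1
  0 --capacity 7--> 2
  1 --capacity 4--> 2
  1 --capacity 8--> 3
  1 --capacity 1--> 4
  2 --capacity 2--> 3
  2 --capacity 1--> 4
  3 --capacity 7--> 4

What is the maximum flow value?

Computing max flow:
  Flow on (0->1): 3/3
  Flow on (0->2): 3/7
  Flow on (1->3): 2/8
  Flow on (1->4): 1/1
  Flow on (2->3): 2/2
  Flow on (2->4): 1/1
  Flow on (3->4): 4/7
Maximum flow = 6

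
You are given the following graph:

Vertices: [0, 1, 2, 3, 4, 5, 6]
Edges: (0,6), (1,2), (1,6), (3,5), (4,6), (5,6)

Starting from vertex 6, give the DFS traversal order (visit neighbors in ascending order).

DFS from vertex 6 (neighbors processed in ascending order):
Visit order: 6, 0, 1, 2, 4, 5, 3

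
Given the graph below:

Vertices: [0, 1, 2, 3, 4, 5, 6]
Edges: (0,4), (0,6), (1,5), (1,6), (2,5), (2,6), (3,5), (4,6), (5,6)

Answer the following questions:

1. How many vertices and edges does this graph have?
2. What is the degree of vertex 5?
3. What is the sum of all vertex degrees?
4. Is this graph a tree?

Count: 7 vertices, 9 edges.
Vertex 5 has neighbors [1, 2, 3, 6], degree = 4.
Handshaking lemma: 2 * 9 = 18.
A tree on 7 vertices has 6 edges. This graph has 9 edges (3 extra). Not a tree.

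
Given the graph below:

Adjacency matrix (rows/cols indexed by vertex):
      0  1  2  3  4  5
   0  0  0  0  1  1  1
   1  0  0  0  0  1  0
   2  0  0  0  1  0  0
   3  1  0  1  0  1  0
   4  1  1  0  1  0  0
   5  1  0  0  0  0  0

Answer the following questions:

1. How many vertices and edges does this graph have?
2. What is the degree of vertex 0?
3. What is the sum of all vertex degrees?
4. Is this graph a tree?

Count: 6 vertices, 6 edges.
Vertex 0 has neighbors [3, 4, 5], degree = 3.
Handshaking lemma: 2 * 6 = 12.
A tree on 6 vertices has 5 edges. This graph has 6 edges (1 extra). Not a tree.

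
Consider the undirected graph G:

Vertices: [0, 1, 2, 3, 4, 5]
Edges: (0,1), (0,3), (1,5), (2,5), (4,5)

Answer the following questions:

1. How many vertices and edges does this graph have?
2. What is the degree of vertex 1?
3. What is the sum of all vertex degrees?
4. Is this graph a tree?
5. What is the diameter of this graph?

Count: 6 vertices, 5 edges.
Vertex 1 has neighbors [0, 5], degree = 2.
Handshaking lemma: 2 * 5 = 10.
A graph is a tree iff it is connected and has exactly n-1 edges. This graph is connected (all 6 vertices in one component) and has 6-1 = 5 edges. It is a tree.
Diameter (longest shortest path) = 4.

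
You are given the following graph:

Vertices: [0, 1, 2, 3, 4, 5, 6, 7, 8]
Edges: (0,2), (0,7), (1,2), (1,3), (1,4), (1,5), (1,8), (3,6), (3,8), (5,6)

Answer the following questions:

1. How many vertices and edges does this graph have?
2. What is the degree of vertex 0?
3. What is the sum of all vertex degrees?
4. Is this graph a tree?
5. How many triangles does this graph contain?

Count: 9 vertices, 10 edges.
Vertex 0 has neighbors [2, 7], degree = 2.
Handshaking lemma: 2 * 10 = 20.
A tree on 9 vertices has 8 edges. This graph has 10 edges (2 extra). Not a tree.
Number of triangles = 1.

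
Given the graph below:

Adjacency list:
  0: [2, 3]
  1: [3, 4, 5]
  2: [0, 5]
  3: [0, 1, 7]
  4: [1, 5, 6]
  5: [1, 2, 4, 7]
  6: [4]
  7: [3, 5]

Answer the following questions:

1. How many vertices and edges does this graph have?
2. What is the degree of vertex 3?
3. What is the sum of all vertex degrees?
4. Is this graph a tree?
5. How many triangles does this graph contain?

Count: 8 vertices, 10 edges.
Vertex 3 has neighbors [0, 1, 7], degree = 3.
Handshaking lemma: 2 * 10 = 20.
A tree on 8 vertices has 7 edges. This graph has 10 edges (3 extra). Not a tree.
Number of triangles = 1.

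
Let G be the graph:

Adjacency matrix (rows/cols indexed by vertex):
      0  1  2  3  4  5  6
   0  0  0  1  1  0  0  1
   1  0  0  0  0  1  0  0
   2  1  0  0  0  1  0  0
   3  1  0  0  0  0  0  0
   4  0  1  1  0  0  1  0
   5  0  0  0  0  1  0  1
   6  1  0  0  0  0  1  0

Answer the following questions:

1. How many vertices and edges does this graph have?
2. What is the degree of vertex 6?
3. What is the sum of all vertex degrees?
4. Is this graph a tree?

Count: 7 vertices, 7 edges.
Vertex 6 has neighbors [0, 5], degree = 2.
Handshaking lemma: 2 * 7 = 14.
A tree on 7 vertices has 6 edges. This graph has 7 edges (1 extra). Not a tree.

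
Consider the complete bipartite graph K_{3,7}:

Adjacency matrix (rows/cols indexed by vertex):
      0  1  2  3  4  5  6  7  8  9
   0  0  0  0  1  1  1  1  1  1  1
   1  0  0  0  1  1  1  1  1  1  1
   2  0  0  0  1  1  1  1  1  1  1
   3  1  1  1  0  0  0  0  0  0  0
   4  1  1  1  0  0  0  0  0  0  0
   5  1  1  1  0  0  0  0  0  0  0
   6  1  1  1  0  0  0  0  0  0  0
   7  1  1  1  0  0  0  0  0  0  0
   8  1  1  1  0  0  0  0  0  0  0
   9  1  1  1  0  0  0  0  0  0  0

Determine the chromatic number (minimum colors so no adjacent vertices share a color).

K_{3,7} is bipartite: vertices split into two independent sets of size 3 and 7.
Color one set 0, the other 1. No adjacent vertices share a color.
Chromatic number = 2.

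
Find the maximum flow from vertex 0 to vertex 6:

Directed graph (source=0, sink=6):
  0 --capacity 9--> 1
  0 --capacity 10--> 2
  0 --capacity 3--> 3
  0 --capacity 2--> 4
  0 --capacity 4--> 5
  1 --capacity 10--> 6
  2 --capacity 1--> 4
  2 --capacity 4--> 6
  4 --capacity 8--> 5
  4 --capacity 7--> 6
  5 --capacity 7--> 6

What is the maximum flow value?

Computing max flow:
  Flow on (0->1): 9/9
  Flow on (0->2): 5/10
  Flow on (0->4): 2/2
  Flow on (0->5): 4/4
  Flow on (1->6): 9/10
  Flow on (2->4): 1/1
  Flow on (2->6): 4/4
  Flow on (4->6): 3/7
  Flow on (5->6): 4/7
Maximum flow = 20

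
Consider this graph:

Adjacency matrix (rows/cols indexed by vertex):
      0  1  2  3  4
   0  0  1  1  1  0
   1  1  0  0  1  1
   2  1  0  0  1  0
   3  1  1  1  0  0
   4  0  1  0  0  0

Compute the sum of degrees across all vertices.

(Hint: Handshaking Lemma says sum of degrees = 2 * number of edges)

Count edges: 6 edges.
By Handshaking Lemma: sum of degrees = 2 * 6 = 12.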